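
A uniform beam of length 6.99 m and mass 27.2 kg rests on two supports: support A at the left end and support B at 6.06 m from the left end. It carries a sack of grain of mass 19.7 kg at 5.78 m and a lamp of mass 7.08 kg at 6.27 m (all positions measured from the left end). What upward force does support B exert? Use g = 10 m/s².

R_B ≈ 418 N

Take moments about support A.
Beam weight: 27.2 × 10 = 272 N down at 3.495 m → arm 3.495 m, τ = 272 × 3.495 = 950.6 N·m clockwise.
Sack of grain: 19.7 × 10 = 197 N down at 5.78 m → arm 5.78 m, τ = 197 × 5.78 = 1139 N·m clockwise.
Lamp: 7.08 × 10 = 70.8 N down at 6.27 m → arm 6.27 m, τ = 70.8 × 6.27 = 443.9 N·m clockwise.
Net load moment about support A = 2534 N·m clockwise.
Reaction R at support B is upward at 6.06 m, arm 6.06 m → moment R × 6.06 counterclockwise.
Balancing moments: R × 6.06 = 2534, giving R = 418 N.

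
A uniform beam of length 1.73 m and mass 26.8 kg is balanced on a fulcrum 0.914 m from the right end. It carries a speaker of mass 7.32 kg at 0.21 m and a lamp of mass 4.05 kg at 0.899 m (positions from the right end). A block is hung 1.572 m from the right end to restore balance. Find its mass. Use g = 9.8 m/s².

Take moments about the fulcrum (at 0.914 m from the right end).
Beam weight: 26.8 × 9.8 = 262.6 N down at 0.865 m → arm 0.049 m, τ = 262.6 × 0.049 = 12.87 N·m clockwise.
Speaker: 7.32 × 9.8 = 71.74 N down at 0.21 m → arm 0.704 m, τ = 71.74 × 0.704 = 50.5 N·m clockwise.
Lamp: 4.05 × 9.8 = 39.69 N down at 0.899 m → arm 0.015 m, τ = 39.69 × 0.015 = 0.5953 N·m clockwise.
Net moment of known loads = 63.97 N·m clockwise.
An unknown mass m at 1.572 m has arm 0.658 m; its moment is m·g·0.658 counterclockwise.
Balancing moments: m × 9.8 × 0.658 = 63.97, giving m = 63.97 / (9.8 × 0.658) = 9.92 kg.

m ≈ 9.92 kg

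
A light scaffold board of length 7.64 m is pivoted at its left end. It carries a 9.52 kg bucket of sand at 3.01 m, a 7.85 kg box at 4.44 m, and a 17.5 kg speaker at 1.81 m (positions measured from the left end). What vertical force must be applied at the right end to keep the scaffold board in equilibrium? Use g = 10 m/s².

Taking torques about the left end:
Bucket of sand: 9.52 × 10 = 95.2 N down at 3.01 m → arm 3.01 m, τ = 95.2 × 3.01 = 286.6 N·m clockwise.
Box: 7.85 × 10 = 78.5 N down at 4.44 m → arm 4.44 m, τ = 78.5 × 4.44 = 348.5 N·m clockwise.
Speaker: 17.5 × 10 = 175 N down at 1.81 m → arm 1.81 m, τ = 175 × 1.81 = 316.8 N·m clockwise.
Net moment of the loads = 951.9 N·m clockwise.
The upward force F acts at the right end, arm 7.64 m, giving F × 7.64 counterclockwise.
For rotational equilibrium, F × 7.64 = 951.9, so F = 951.9 / 7.64 = 125 N.

F ≈ 125 N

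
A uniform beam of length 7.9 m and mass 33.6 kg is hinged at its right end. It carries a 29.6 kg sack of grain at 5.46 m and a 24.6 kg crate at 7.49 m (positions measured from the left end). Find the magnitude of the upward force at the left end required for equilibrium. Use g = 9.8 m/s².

F ≈ 267 N

Take moments about the right end.
Beam weight: 33.6 × 9.8 = 329.3 N down at 3.95 m → arm 3.95 m, τ = 329.3 × 3.95 = 1301 N·m counterclockwise.
Sack of grain: 29.6 × 9.8 = 290.1 N down at 5.46 m → arm 2.44 m, τ = 290.1 × 2.44 = 707.8 N·m counterclockwise.
Crate: 24.6 × 9.8 = 241.1 N down at 7.49 m → arm 0.41 m, τ = 241.1 × 0.41 = 98.85 N·m counterclockwise.
Net moment of the loads = 2108 N·m counterclockwise.
The upward force F acts at the left end, arm 7.9 m, giving F × 7.9 clockwise.
Στ = 0 ⇒ F × 7.9 = 2108 ⇒ F = 2108 / 7.9 = 267 N.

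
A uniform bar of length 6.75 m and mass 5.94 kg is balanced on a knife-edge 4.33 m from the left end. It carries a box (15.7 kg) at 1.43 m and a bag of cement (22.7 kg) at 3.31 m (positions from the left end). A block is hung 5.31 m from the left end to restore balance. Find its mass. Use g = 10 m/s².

m ≈ 75.9 kg

About the knife-edge (at 4.33 m from the left end):
Beam weight: 5.94 × 10 = 59.4 N down at 3.375 m → arm 0.955 m, τ = 59.4 × 0.955 = 56.73 N·m counterclockwise.
Box: 15.7 × 10 = 157 N down at 1.43 m → arm 2.9 m, τ = 157 × 2.9 = 455.3 N·m counterclockwise.
Bag of cement: 22.7 × 10 = 227 N down at 3.31 m → arm 1.02 m, τ = 227 × 1.02 = 231.5 N·m counterclockwise.
Net moment of known loads = 743.5 N·m counterclockwise.
An unknown mass m at 5.31 m has arm 0.98 m; its moment is m·g·0.98 clockwise.
Στ = 0 ⇒ m × 10 × 0.98 = 743.5 ⇒ m = 743.5 / (10 × 0.98) = 75.9 kg.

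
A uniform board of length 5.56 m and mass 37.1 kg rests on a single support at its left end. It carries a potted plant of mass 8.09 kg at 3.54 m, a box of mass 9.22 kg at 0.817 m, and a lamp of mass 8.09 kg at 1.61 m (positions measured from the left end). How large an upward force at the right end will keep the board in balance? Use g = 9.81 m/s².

F ≈ 269 N

Taking torques about the left end:
Beam weight: 37.1 × 9.81 = 364 N down at 2.78 m → arm 2.78 m, τ = 364 × 2.78 = 1012 N·m clockwise.
Potted plant: 8.09 × 9.81 = 79.36 N down at 3.54 m → arm 3.54 m, τ = 79.36 × 3.54 = 280.9 N·m clockwise.
Box: 9.22 × 9.81 = 90.45 N down at 0.817 m → arm 0.817 m, τ = 90.45 × 0.817 = 73.9 N·m clockwise.
Lamp: 8.09 × 9.81 = 79.36 N down at 1.61 m → arm 1.61 m, τ = 79.36 × 1.61 = 127.8 N·m clockwise.
Net moment of the loads = 1495 N·m clockwise.
The upward force F acts at the right end, arm 5.56 m, giving F × 5.56 counterclockwise.
Στ = 0 ⇒ F × 5.56 = 1495 ⇒ F = 1495 / 5.56 = 269 N.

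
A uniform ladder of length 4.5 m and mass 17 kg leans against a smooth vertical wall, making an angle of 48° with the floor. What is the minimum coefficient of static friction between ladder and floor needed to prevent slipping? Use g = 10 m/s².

Choose the foot of the ladder as the axis so the floor normal and friction both act there and drop out.
Ladder weight 17×10 = 170 N acts at 2.25 m along the ladder; its horizontal arm is 2.25·cos48° = 1.506 m → τ = 256 N·m clockwise.
Wall normal N acts horizontally at the top; its moment arm is the height L sinθ = 4.5·sin48° = 3.344 m, counterclockwise.
Setting net torque to zero: N × 3.344 = 256 → N = 76.56 N.
ΣFx = 0 ⇒ f = N_wall = 76.56 N. ΣFy = 0 ⇒ N_floor = 170 N.
μ_min = f / N_floor = 76.56 / 170 = 0.45.

μ_min ≈ 0.45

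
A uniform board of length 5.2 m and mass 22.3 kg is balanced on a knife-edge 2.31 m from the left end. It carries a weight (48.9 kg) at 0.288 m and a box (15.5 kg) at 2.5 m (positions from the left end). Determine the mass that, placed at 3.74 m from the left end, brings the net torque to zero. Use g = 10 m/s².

Take moments about the knife-edge (at 2.31 m from the left end).
Beam weight: 22.3 × 10 = 223 N down at 2.6 m → arm 0.29 m, τ = 223 × 0.29 = 64.67 N·m clockwise.
Weight: 48.9 × 10 = 489 N down at 0.288 m → arm 2.022 m, τ = 489 × 2.022 = 988.8 N·m counterclockwise.
Box: 15.5 × 10 = 155 N down at 2.5 m → arm 0.19 m, τ = 155 × 0.19 = 29.45 N·m clockwise.
Net moment of known loads = 894.7 N·m counterclockwise.
An unknown mass m at 3.74 m has arm 1.43 m; its moment is m·g·1.43 clockwise.
Στ = 0 ⇒ m × 10 × 1.43 = 894.7 ⇒ m = 894.7 / (10 × 1.43) = 62.6 kg.

m ≈ 62.6 kg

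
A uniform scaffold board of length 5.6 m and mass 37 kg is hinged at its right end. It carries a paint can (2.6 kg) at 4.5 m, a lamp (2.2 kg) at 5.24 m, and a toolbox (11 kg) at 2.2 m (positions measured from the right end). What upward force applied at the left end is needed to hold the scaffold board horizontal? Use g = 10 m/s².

F ≈ 270 N

Choose the right end as the axis so the unknown pivot reaction has zero arm there.
Beam weight: 37 × 10 = 370 N down at 2.8 m → arm 2.8 m, τ = 370 × 2.8 = 1036 N·m counterclockwise.
Paint can: 2.6 × 10 = 26 N down at 4.5 m → arm 4.5 m, τ = 26 × 4.5 = 117 N·m counterclockwise.
Lamp: 2.2 × 10 = 22 N down at 5.24 m → arm 5.24 m, τ = 22 × 5.24 = 115.3 N·m counterclockwise.
Toolbox: 11 × 10 = 110 N down at 2.2 m → arm 2.2 m, τ = 110 × 2.2 = 242 N·m counterclockwise.
Net moment of the loads = 1510 N·m counterclockwise.
The upward force F acts at the left end, arm 5.6 m, giving F × 5.6 clockwise.
Στ = 0 ⇒ F × 5.6 = 1510 ⇒ F = 1510 / 5.6 = 270 N.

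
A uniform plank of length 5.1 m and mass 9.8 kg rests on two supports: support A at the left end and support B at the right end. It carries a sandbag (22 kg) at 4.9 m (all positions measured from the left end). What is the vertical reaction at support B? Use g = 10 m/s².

R_B ≈ 260 N

Choose support A as the axis so its reaction then has zero moment arm.
Beam weight: 9.8 × 10 = 98 N down at 2.55 m → arm 2.55 m, τ = 98 × 2.55 = 249.9 N·m clockwise.
Sandbag: 22 × 10 = 220 N down at 4.9 m → arm 4.9 m, τ = 220 × 4.9 = 1078 N·m clockwise.
Net load moment about support A = 1328 N·m clockwise.
Reaction R at support B is upward at 5.1 m, arm 5.1 m → moment R × 5.1 counterclockwise.
For rotational equilibrium, R × 5.1 = 1328, so R = 260 N.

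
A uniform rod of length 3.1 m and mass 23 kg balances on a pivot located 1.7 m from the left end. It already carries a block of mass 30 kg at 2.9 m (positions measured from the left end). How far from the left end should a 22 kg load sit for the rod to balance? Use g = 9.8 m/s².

Sum moments about the pivot (at 1.7 m from the left end) (the support reaction has zero arm there).
Beam weight: 23 × 9.8 = 225.4 N down at 1.55 m → arm 0.15 m, τ = 225.4 × 0.15 = 33.81 N·m counterclockwise.
Block: 30 × 9.8 = 294 N down at 2.9 m → arm 1.2 m, τ = 294 × 1.2 = 352.8 N·m clockwise.
Net moment of existing loads = 319 N·m clockwise.
The load weighs 22 × 9.8 = 215.6 N and must supply an equal counterclockwise moment, so its lever arm about the pivot is 319 / 215.6 = 1.48 m.
That puts it at 1.7 − 1.48 = 0.22 m from the left end.

x ≈ 0.22 m from the left end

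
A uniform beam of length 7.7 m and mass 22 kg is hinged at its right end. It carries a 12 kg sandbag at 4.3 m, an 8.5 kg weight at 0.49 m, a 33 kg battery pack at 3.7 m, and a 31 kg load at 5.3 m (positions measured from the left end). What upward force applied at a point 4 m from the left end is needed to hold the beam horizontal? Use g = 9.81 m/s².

Taking torques about the right end:
Beam weight: 22 × 9.81 = 215.8 N down at 3.85 m → arm 3.85 m, τ = 215.8 × 3.85 = 830.8 N·m counterclockwise.
Sandbag: 12 × 9.81 = 117.7 N down at 4.3 m → arm 3.4 m, τ = 117.7 × 3.4 = 400.2 N·m counterclockwise.
Weight: 8.5 × 9.81 = 83.39 N down at 0.49 m → arm 7.21 m, τ = 83.39 × 7.21 = 601.2 N·m counterclockwise.
Battery pack: 33 × 9.81 = 323.7 N down at 3.7 m → arm 4 m, τ = 323.7 × 4 = 1295 N·m counterclockwise.
Load: 31 × 9.81 = 304.1 N down at 5.3 m → arm 2.4 m, τ = 304.1 × 2.4 = 729.8 N·m counterclockwise.
Net moment of the loads = 3857 N·m counterclockwise.
The upward force F acts at a point 4 m from the left end, arm 3.7 m, giving F × 3.7 clockwise.
Στ = 0 ⇒ F × 3.7 = 3857 ⇒ F = 3857 / 3.7 = 1040 N.

F ≈ 1040 N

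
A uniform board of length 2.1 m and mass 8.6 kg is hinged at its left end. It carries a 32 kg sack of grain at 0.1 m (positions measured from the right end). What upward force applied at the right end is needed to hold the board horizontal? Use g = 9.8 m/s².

F ≈ 341 N

Taking torques about the left end:
Beam weight: 8.6 × 9.8 = 84.28 N down at 1.05 m → arm 1.05 m, τ = 84.28 × 1.05 = 88.49 N·m clockwise.
Sack of grain: 32 × 9.8 = 313.6 N down at 0.1 m → arm 2 m, τ = 313.6 × 2 = 627.2 N·m clockwise.
Net moment of the loads = 715.7 N·m clockwise.
The upward force F acts at the right end, arm 2.1 m, giving F × 2.1 counterclockwise.
Setting net torque to zero: F × 2.1 = 715.7 → F = 715.7 / 2.1 = 341 N.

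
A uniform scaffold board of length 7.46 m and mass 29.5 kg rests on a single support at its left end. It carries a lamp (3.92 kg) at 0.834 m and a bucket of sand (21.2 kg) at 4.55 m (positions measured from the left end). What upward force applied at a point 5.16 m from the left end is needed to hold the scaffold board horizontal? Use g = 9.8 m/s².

F ≈ 398 N

Taking torques about the left end:
Beam weight: 29.5 × 9.8 = 289.1 N down at 3.73 m → arm 3.73 m, τ = 289.1 × 3.73 = 1078 N·m clockwise.
Lamp: 3.92 × 9.8 = 38.42 N down at 0.834 m → arm 0.834 m, τ = 38.42 × 0.834 = 32.04 N·m clockwise.
Bucket of sand: 21.2 × 9.8 = 207.8 N down at 4.55 m → arm 4.55 m, τ = 207.8 × 4.55 = 945.5 N·m clockwise.
Net moment of the loads = 2056 N·m clockwise.
The upward force F acts at a point 5.16 m from the left end, arm 5.16 m, giving F × 5.16 counterclockwise.
Setting net torque to zero: F × 5.16 = 2056 → F = 2056 / 5.16 = 398 N.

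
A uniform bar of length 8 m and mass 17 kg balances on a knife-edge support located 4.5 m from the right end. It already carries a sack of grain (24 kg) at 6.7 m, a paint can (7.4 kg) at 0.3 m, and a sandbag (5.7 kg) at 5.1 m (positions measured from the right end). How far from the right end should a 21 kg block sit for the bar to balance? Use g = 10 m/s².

x ≈ 3.71 m from the right end

Take moments about the knife-edge support (at 4.5 m from the right end).
Beam weight: 17 × 10 = 170 N down at 4 m → arm 0.5 m, τ = 170 × 0.5 = 85 N·m clockwise.
Sack of grain: 24 × 10 = 240 N down at 6.7 m → arm 2.2 m, τ = 240 × 2.2 = 528 N·m counterclockwise.
Paint can: 7.4 × 10 = 74 N down at 0.3 m → arm 4.2 m, τ = 74 × 4.2 = 310.8 N·m clockwise.
Sandbag: 5.7 × 10 = 57 N down at 5.1 m → arm 0.6 m, τ = 57 × 0.6 = 34.2 N·m counterclockwise.
Net moment of existing loads = 166.4 N·m counterclockwise.
The block weighs 21 × 10 = 210 N and must supply an equal clockwise moment, so its lever arm about the knife-edge support is 166.4 / 210 = 0.792 m.
That puts it at 4.5 − 0.792 = 3.71 m from the right end.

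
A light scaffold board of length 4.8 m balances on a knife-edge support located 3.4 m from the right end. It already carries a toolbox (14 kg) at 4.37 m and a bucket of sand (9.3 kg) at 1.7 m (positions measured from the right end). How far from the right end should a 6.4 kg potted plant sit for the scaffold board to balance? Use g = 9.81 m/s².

Sum moments about the knife-edge support (at 3.4 m from the right end) (the support reaction has zero arm there).
Toolbox: 14 × 9.81 = 137.3 N down at 4.37 m → arm 0.97 m, τ = 137.3 × 0.97 = 133.2 N·m counterclockwise.
Bucket of sand: 9.3 × 9.81 = 91.23 N down at 1.7 m → arm 1.7 m, τ = 91.23 × 1.7 = 155.1 N·m clockwise.
Net moment of existing loads = 21.9 N·m clockwise.
The potted plant weighs 6.4 × 9.81 = 62.78 N and must supply an equal counterclockwise moment, so its lever arm about the knife-edge support is 21.9 / 62.78 = 0.349 m.
That puts it at 3.4 + 0.349 = 3.75 m from the right end.

x ≈ 3.75 m from the right end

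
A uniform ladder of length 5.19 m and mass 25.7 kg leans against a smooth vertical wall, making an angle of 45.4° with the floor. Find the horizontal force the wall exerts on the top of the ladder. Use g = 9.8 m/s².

N_wall ≈ 124 N

About the foot of the ladder:
Ladder weight 25.7×9.8 = 251.9 N acts at 2.595 m along the ladder; its horizontal arm is 2.595·cos45.4° = 1.822 m → τ = 459 N·m clockwise.
Wall normal N acts horizontally at the top; its moment arm is the height L sinθ = 5.19·sin45.4° = 3.695 m, counterclockwise.
Balancing moments: N × 3.695 = 459, giving N = 124 N.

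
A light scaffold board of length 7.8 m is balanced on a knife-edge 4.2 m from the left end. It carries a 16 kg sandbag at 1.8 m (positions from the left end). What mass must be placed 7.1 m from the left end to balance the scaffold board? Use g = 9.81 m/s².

About the knife-edge (at 4.2 m from the left end):
Sandbag: 16 × 9.81 = 157 N down at 1.8 m → arm 2.4 m, τ = 157 × 2.4 = 376.8 N·m counterclockwise.
Net moment of known loads = 376.8 N·m counterclockwise.
An unknown mass m at 7.1 m has arm 2.9 m; its moment is m·g·2.9 clockwise.
Balancing moments: m × 9.81 × 2.9 = 376.8, giving m = 376.8 / (9.81 × 2.9) = 13.2 kg.

m ≈ 13.2 kg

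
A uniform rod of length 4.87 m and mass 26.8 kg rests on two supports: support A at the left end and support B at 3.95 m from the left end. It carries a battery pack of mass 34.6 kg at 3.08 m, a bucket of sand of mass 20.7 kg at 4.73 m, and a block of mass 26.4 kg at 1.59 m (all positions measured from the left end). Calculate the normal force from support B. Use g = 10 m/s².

Choose support A as the axis so its reaction then has zero moment arm.
Beam weight: 26.8 × 10 = 268 N down at 2.435 m → arm 2.435 m, τ = 268 × 2.435 = 652.6 N·m clockwise.
Battery pack: 34.6 × 10 = 346 N down at 3.08 m → arm 3.08 m, τ = 346 × 3.08 = 1066 N·m clockwise.
Bucket of sand: 20.7 × 10 = 207 N down at 4.73 m → arm 4.73 m, τ = 207 × 4.73 = 979.1 N·m clockwise.
Block: 26.4 × 10 = 264 N down at 1.59 m → arm 1.59 m, τ = 264 × 1.59 = 419.8 N·m clockwise.
Net load moment about support A = 3118 N·m clockwise.
Reaction R at support B is upward at 3.95 m, arm 3.95 m → moment R × 3.95 counterclockwise.
Balancing moments: R × 3.95 = 3118, giving R = 789 N.

R_B ≈ 789 N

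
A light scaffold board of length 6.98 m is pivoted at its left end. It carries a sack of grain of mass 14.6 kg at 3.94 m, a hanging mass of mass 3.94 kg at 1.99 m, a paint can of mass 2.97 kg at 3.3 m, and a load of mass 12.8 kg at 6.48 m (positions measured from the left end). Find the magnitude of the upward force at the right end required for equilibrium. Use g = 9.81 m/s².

F ≈ 222 N

Take moments about the left end.
Sack of grain: 14.6 × 9.81 = 143.2 N down at 3.94 m → arm 3.94 m, τ = 143.2 × 3.94 = 564.2 N·m clockwise.
Hanging mass: 3.94 × 9.81 = 38.65 N down at 1.99 m → arm 1.99 m, τ = 38.65 × 1.99 = 76.91 N·m clockwise.
Paint can: 2.97 × 9.81 = 29.14 N down at 3.3 m → arm 3.3 m, τ = 29.14 × 3.3 = 96.16 N·m clockwise.
Load: 12.8 × 9.81 = 125.6 N down at 6.48 m → arm 6.48 m, τ = 125.6 × 6.48 = 813.9 N·m clockwise.
Net moment of the loads = 1551 N·m clockwise.
The upward force F acts at the right end, arm 6.98 m, giving F × 6.98 counterclockwise.
For rotational equilibrium, F × 6.98 = 1551, so F = 1551 / 6.98 = 222 N.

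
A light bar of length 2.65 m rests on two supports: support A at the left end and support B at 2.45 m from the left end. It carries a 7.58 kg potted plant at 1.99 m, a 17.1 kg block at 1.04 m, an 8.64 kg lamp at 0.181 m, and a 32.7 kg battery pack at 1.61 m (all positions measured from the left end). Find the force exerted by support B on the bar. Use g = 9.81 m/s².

R_B ≈ 349 N

Sum moments about support A (its reaction then has zero moment arm).
Potted plant: 7.58 × 9.81 = 74.36 N down at 1.99 m → arm 1.99 m, τ = 74.36 × 1.99 = 148 N·m clockwise.
Block: 17.1 × 9.81 = 167.8 N down at 1.04 m → arm 1.04 m, τ = 167.8 × 1.04 = 174.5 N·m clockwise.
Lamp: 8.64 × 9.81 = 84.76 N down at 0.181 m → arm 0.181 m, τ = 84.76 × 0.181 = 15.34 N·m clockwise.
Battery pack: 32.7 × 9.81 = 320.8 N down at 1.61 m → arm 1.61 m, τ = 320.8 × 1.61 = 516.5 N·m clockwise.
Net load moment about support A = 854.3 N·m clockwise.
Reaction R at support B is upward at 2.45 m, arm 2.45 m → moment R × 2.45 counterclockwise.
Setting net torque to zero: R × 2.45 = 854.3 → R = 349 N.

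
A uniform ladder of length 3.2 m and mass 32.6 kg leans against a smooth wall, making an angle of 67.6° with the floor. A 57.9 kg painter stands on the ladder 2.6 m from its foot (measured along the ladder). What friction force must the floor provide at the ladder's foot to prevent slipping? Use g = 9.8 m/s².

f ≈ 256 N

Take moments about the foot of the ladder.
Ladder weight 32.6×9.8 = 319.5 N acts at 1.6 m along the ladder; its horizontal arm is 1.6·cos67.6° = 0.6097 m → τ = 194.8 N·m clockwise.
Painter: 57.9×9.8 = 567.4 N at 2.6 m → arm 0.9908 m → τ = 562.2 N·m clockwise.
Wall normal N acts horizontally at the top; its moment arm is the height L sinθ = 3.2·sin67.6° = 2.959 m, counterclockwise.
Setting net torque to zero: N × 2.959 = 757 → N = 256 N.
ΣFx = 0: friction at the foot balances the wall's push, so f = N_wall = 256 N.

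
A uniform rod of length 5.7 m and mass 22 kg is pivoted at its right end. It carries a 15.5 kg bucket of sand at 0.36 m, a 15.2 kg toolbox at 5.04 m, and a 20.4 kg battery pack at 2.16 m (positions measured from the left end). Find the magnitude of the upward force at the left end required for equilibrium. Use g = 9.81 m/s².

F ≈ 392 N

Sum moments about the right end (the unknown pivot reaction has zero arm there).
Beam weight: 22 × 9.81 = 215.8 N down at 2.85 m → arm 2.85 m, τ = 215.8 × 2.85 = 615 N·m counterclockwise.
Bucket of sand: 15.5 × 9.81 = 152.1 N down at 0.36 m → arm 5.34 m, τ = 152.1 × 5.34 = 812.2 N·m counterclockwise.
Toolbox: 15.2 × 9.81 = 149.1 N down at 5.04 m → arm 0.66 m, τ = 149.1 × 0.66 = 98.41 N·m counterclockwise.
Battery pack: 20.4 × 9.81 = 200.1 N down at 2.16 m → arm 3.54 m, τ = 200.1 × 3.54 = 708.4 N·m counterclockwise.
Net moment of the loads = 2234 N·m counterclockwise.
The upward force F acts at the left end, arm 5.7 m, giving F × 5.7 clockwise.
Στ = 0 ⇒ F × 5.7 = 2234 ⇒ F = 2234 / 5.7 = 392 N.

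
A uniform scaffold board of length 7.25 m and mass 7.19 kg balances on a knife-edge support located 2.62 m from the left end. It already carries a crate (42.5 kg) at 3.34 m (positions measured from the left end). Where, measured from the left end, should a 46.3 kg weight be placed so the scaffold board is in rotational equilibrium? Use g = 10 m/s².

x ≈ 1.8 m from the left end

Taking torques about the knife-edge support (at 2.62 m from the left end):
Beam weight: 7.19 × 10 = 71.9 N down at 3.625 m → arm 1.005 m, τ = 71.9 × 1.005 = 72.26 N·m clockwise.
Crate: 42.5 × 10 = 425 N down at 3.34 m → arm 0.72 m, τ = 425 × 0.72 = 306 N·m clockwise.
Net moment of existing loads = 378.3 N·m clockwise.
The weight weighs 46.3 × 10 = 463 N and must supply an equal counterclockwise moment, so its lever arm about the knife-edge support is 378.3 / 463 = 0.817 m.
That puts it at 2.62 − 0.817 = 1.8 m from the left end.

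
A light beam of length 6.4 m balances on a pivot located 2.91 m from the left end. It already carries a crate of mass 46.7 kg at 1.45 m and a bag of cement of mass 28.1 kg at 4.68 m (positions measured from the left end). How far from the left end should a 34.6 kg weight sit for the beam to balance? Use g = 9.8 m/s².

Taking torques about the pivot (at 2.91 m from the left end):
Crate: 46.7 × 9.8 = 457.7 N down at 1.45 m → arm 1.46 m, τ = 457.7 × 1.46 = 668.2 N·m counterclockwise.
Bag of cement: 28.1 × 9.8 = 275.4 N down at 4.68 m → arm 1.77 m, τ = 275.4 × 1.77 = 487.5 N·m clockwise.
Net moment of existing loads = 180.7 N·m counterclockwise.
The weight weighs 34.6 × 9.8 = 339.1 N and must supply an equal clockwise moment, so its lever arm about the pivot is 180.7 / 339.1 = 0.533 m.
That puts it at 2.91 + 0.533 = 3.44 m from the left end.

x ≈ 3.44 m from the left end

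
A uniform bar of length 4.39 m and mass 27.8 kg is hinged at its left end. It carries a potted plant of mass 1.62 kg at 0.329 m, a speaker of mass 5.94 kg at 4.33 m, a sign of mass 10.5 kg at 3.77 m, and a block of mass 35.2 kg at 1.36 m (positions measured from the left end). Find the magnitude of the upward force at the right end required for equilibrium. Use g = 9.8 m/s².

Choose the left end as the axis so the unknown pivot reaction has zero arm there.
Beam weight: 27.8 × 9.8 = 272.4 N down at 2.195 m → arm 2.195 m, τ = 272.4 × 2.195 = 597.9 N·m clockwise.
Potted plant: 1.62 × 9.8 = 15.88 N down at 0.329 m → arm 0.329 m, τ = 15.88 × 0.329 = 5.225 N·m clockwise.
Speaker: 5.94 × 9.8 = 58.21 N down at 4.33 m → arm 4.33 m, τ = 58.21 × 4.33 = 252 N·m clockwise.
Sign: 10.5 × 9.8 = 102.9 N down at 3.77 m → arm 3.77 m, τ = 102.9 × 3.77 = 387.9 N·m clockwise.
Block: 35.2 × 9.8 = 345 N down at 1.36 m → arm 1.36 m, τ = 345 × 1.36 = 469.2 N·m clockwise.
Net moment of the loads = 1712 N·m clockwise.
The upward force F acts at the right end, arm 4.39 m, giving F × 4.39 counterclockwise.
Στ = 0 ⇒ F × 4.39 = 1712 ⇒ F = 1712 / 4.39 = 390 N.

F ≈ 390 N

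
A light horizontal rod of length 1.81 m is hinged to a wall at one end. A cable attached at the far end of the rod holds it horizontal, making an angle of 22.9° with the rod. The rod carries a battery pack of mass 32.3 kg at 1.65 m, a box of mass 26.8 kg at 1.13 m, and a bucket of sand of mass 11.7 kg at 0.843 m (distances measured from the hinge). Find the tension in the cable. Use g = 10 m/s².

T ≈ 1330 N

Taking torques about the hinge:
Battery pack: 32.3 × 10 = 323 N down at 1.65 m → arm 1.65 m, τ = 323 × 1.65 = 532.9 N·m clockwise.
Box: 26.8 × 10 = 268 N down at 1.13 m → arm 1.13 m, τ = 268 × 1.13 = 302.8 N·m clockwise.
Bucket of sand: 11.7 × 10 = 117 N down at 0.843 m → arm 0.843 m, τ = 117 × 0.843 = 98.63 N·m clockwise.
Total clockwise load moment = 934.3 N·m.
The cable tension T acts at 1.81 m; only its component perpendicular to the rod, T sinθ, produces torque. sin 22.9° = 0.3891.
Balancing moments: T × 1.81 × 0.3891 = 934.3, giving T = 934.3 / 0.7043 = 1330 N.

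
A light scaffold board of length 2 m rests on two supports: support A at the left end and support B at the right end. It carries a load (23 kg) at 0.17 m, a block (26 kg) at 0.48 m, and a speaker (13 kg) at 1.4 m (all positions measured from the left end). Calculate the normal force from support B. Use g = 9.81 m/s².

Take moments about support A.
Load: 23 × 9.81 = 225.6 N down at 0.17 m → arm 0.17 m, τ = 225.6 × 0.17 = 38.35 N·m clockwise.
Block: 26 × 9.81 = 255.1 N down at 0.48 m → arm 0.48 m, τ = 255.1 × 0.48 = 122.4 N·m clockwise.
Speaker: 13 × 9.81 = 127.5 N down at 1.4 m → arm 1.4 m, τ = 127.5 × 1.4 = 178.5 N·m clockwise.
Net load moment about support A = 339.2 N·m clockwise.
Reaction R at support B is upward at 2 m, arm 2 m → moment R × 2 counterclockwise.
Στ = 0 ⇒ R × 2 = 339.2 ⇒ R = 170 N.

R_B ≈ 170 N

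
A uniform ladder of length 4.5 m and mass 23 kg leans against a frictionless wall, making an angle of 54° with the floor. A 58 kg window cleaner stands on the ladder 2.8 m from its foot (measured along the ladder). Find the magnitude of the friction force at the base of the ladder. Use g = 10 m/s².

Take moments about the foot of the ladder.
Ladder weight 23×10 = 230 N acts at 2.25 m along the ladder; its horizontal arm is 2.25·cos54° = 1.323 m → τ = 304.3 N·m clockwise.
Window cleaner: 58×10 = 580 N at 2.8 m → arm 1.646 m → τ = 954.7 N·m clockwise.
Wall normal N acts horizontally at the top; its moment arm is the height L sinθ = 4.5·sin54° = 3.641 m, counterclockwise.
Balancing moments: N × 3.641 = 1259, giving N = 346 N.
ΣFx = 0: friction at the foot balances the wall's push, so f = N_wall = 346 N.

f ≈ 346 N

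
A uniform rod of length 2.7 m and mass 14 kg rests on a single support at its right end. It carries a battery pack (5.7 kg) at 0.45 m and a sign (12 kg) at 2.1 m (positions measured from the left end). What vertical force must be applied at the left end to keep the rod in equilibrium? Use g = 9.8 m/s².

F ≈ 141 N

Taking torques about the right end:
Beam weight: 14 × 9.8 = 137.2 N down at 1.35 m → arm 1.35 m, τ = 137.2 × 1.35 = 185.2 N·m counterclockwise.
Battery pack: 5.7 × 9.8 = 55.86 N down at 0.45 m → arm 2.25 m, τ = 55.86 × 2.25 = 125.7 N·m counterclockwise.
Sign: 12 × 9.8 = 117.6 N down at 2.1 m → arm 0.6 m, τ = 117.6 × 0.6 = 70.56 N·m counterclockwise.
Net moment of the loads = 381.5 N·m counterclockwise.
The upward force F acts at the left end, arm 2.7 m, giving F × 2.7 clockwise.
For rotational equilibrium, F × 2.7 = 381.5, so F = 381.5 / 2.7 = 141 N.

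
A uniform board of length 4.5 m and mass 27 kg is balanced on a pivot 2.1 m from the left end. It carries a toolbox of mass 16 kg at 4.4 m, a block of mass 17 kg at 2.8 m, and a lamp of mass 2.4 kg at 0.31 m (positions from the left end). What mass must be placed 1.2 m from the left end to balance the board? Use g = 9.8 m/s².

m ≈ 53.8 kg

Taking torques about the pivot (at 2.1 m from the left end):
Beam weight: 27 × 9.8 = 264.6 N down at 2.25 m → arm 0.15 m, τ = 264.6 × 0.15 = 39.69 N·m clockwise.
Toolbox: 16 × 9.8 = 156.8 N down at 4.4 m → arm 2.3 m, τ = 156.8 × 2.3 = 360.6 N·m clockwise.
Block: 17 × 9.8 = 166.6 N down at 2.8 m → arm 0.7 m, τ = 166.6 × 0.7 = 116.6 N·m clockwise.
Lamp: 2.4 × 9.8 = 23.52 N down at 0.31 m → arm 1.79 m, τ = 23.52 × 1.79 = 42.1 N·m counterclockwise.
Net moment of known loads = 474.8 N·m clockwise.
An unknown mass m at 1.2 m has arm 0.9 m; its moment is m·g·0.9 counterclockwise.
Στ = 0 ⇒ m × 9.8 × 0.9 = 474.8 ⇒ m = 474.8 / (9.8 × 0.9) = 53.8 kg.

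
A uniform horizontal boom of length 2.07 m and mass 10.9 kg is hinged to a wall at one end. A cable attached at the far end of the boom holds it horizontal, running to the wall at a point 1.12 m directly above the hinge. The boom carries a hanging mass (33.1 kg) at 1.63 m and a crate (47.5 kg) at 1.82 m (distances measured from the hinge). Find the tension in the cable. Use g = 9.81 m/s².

T ≈ 1510 N

About the hinge:
Beam weight: 10.9 × 9.81 = 106.9 N down at 1.035 m → arm 1.035 m, τ = 106.9 × 1.035 = 110.6 N·m clockwise.
Hanging mass: 33.1 × 9.81 = 324.7 N down at 1.63 m → arm 1.63 m, τ = 324.7 × 1.63 = 529.3 N·m clockwise.
Crate: 47.5 × 9.81 = 466 N down at 1.82 m → arm 1.82 m, τ = 466 × 1.82 = 848.1 N·m clockwise.
Total clockwise load moment = 1488 N·m.
The cable tension T acts at 2.07 m; only its component perpendicular to the boom, T sinθ, produces torque. sinθ = h/√(h²+d²) = 1.12/√(1.12²+2.07²) = 0.4759.
Setting net torque to zero: T × 2.07 × 0.4759 = 1488 → T = 1488 / 0.9851 = 1510 N.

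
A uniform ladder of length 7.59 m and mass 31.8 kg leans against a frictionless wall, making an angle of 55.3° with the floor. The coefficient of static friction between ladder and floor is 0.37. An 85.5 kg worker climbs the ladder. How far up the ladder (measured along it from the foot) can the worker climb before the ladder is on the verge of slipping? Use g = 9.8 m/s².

d ≈ 4.15 m

About the foot of the ladder:
Ladder weight 31.8×9.8 = 311.6 N acts at 3.795 m along the ladder; its horizontal arm is 3.795·cos55.3° = 2.16 m → τ = 673.1 N·m clockwise.
Worker weight 85.5×9.8 = 837.9 N at distance d → arm d·cos55.3° → τ = 837.9·d·0.5693 clockwise.
Wall normal N at the top has arm L sinθ = 6.24 m counterclockwise, so Στ = 0 gives N·6.24 = 673.1 + 477·d.
ΣFy = 0 ⇒ N_floor = 1150 N, so the maximum friction is μ_s·N_floor = 0.37×1150 = 425.5 N. ΣFx = 0 ⇒ N_wall = f, so at the slipping point N = 425.5 N.
Substituting: 425.5×6.24 = 673.1 + 477·d ⇒ d = (2655 − 673.1) / 477 = 4.15 m.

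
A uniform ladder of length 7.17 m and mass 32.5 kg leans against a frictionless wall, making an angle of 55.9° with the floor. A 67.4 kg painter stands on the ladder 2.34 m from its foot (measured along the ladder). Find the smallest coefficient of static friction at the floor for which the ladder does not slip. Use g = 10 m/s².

μ_min ≈ 0.259

About the foot of the ladder:
Ladder weight 32.5×10 = 325 N acts at 3.585 m along the ladder; its horizontal arm is 3.585·cos55.9° = 2.01 m → τ = 653.2 N·m clockwise.
Painter: 67.4×10 = 674 N at 2.34 m → arm 1.312 m → τ = 884.3 N·m clockwise.
Wall normal N acts horizontally at the top; its moment arm is the height L sinθ = 7.17·sin55.9° = 5.937 m, counterclockwise.
For rotational equilibrium, N × 5.937 = 1538, so N = 259.1 N.
ΣFx = 0 ⇒ f = N_wall = 259.1 N. ΣFy = 0 ⇒ N_floor = 999 N.
μ_min = f / N_floor = 259.1 / 999 = 0.259.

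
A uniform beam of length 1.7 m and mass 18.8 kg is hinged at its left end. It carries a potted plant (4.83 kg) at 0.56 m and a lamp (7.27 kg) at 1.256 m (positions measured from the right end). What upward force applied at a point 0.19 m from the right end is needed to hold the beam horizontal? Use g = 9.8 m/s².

F ≈ 160 N

Take moments about the left end.
Beam weight: 18.8 × 9.8 = 184.2 N down at 0.85 m → arm 0.85 m, τ = 184.2 × 0.85 = 156.6 N·m clockwise.
Potted plant: 4.83 × 9.8 = 47.33 N down at 0.56 m → arm 1.14 m, τ = 47.33 × 1.14 = 53.96 N·m clockwise.
Lamp: 7.27 × 9.8 = 71.25 N down at 1.256 m → arm 0.444 m, τ = 71.25 × 0.444 = 31.64 N·m clockwise.
Net moment of the loads = 242.2 N·m clockwise.
The upward force F acts at a point 0.19 m from the right end, arm 1.51 m, giving F × 1.51 counterclockwise.
Balancing moments: F × 1.51 = 242.2, giving F = 242.2 / 1.51 = 160 N.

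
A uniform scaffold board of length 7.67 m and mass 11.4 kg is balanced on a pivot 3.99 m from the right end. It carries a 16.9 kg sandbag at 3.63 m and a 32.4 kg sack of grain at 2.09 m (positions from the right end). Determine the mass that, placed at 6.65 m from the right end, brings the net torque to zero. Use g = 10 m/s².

Take moments about the pivot (at 3.99 m from the right end).
Beam weight: 11.4 × 10 = 114 N down at 3.835 m → arm 0.155 m, τ = 114 × 0.155 = 17.67 N·m clockwise.
Sandbag: 16.9 × 10 = 169 N down at 3.63 m → arm 0.36 m, τ = 169 × 0.36 = 60.84 N·m clockwise.
Sack of grain: 32.4 × 10 = 324 N down at 2.09 m → arm 1.9 m, τ = 324 × 1.9 = 615.6 N·m clockwise.
Net moment of known loads = 694.1 N·m clockwise.
An unknown mass m at 6.65 m has arm 2.66 m; its moment is m·g·2.66 counterclockwise.
Setting net torque to zero: m × 10 × 2.66 = 694.1 → m = 694.1 / (10 × 2.66) = 26.1 kg.

m ≈ 26.1 kg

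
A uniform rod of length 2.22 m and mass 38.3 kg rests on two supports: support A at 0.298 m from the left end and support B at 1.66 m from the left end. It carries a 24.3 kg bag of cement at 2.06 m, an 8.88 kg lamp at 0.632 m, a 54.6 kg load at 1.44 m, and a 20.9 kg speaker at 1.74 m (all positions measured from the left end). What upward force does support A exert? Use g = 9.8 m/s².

Choose support B as the axis so its reaction then has zero moment arm.
Beam weight: 38.3 × 9.8 = 375.3 N down at 1.11 m → arm 0.55 m, τ = 375.3 × 0.55 = 206.4 N·m counterclockwise.
Bag of cement: 24.3 × 9.8 = 238.1 N down at 2.06 m → arm 0.4 m, τ = 238.1 × 0.4 = 95.24 N·m clockwise.
Lamp: 8.88 × 9.8 = 87.02 N down at 0.632 m → arm 1.028 m, τ = 87.02 × 1.028 = 89.46 N·m counterclockwise.
Load: 54.6 × 9.8 = 535.1 N down at 1.44 m → arm 0.22 m, τ = 535.1 × 0.22 = 117.7 N·m counterclockwise.
Speaker: 20.9 × 9.8 = 204.8 N down at 1.74 m → arm 0.08 m, τ = 204.8 × 0.08 = 16.38 N·m clockwise.
Net load moment about support B = 301.9 N·m counterclockwise.
Reaction R at support A is upward at 0.298 m, arm 1.362 m → moment R × 1.362 clockwise.
Στ = 0 ⇒ R × 1.362 = 301.9 ⇒ R = 222 N.

R_A ≈ 222 N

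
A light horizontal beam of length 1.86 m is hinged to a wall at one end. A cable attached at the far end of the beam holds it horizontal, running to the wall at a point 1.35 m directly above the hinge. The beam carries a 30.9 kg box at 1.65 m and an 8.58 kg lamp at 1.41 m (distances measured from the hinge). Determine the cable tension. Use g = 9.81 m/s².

Taking torques about the hinge:
Box: 30.9 × 9.81 = 303.1 N down at 1.65 m → arm 1.65 m, τ = 303.1 × 1.65 = 500.1 N·m clockwise.
Lamp: 8.58 × 9.81 = 84.17 N down at 1.41 m → arm 1.41 m, τ = 84.17 × 1.41 = 118.7 N·m clockwise.
Total clockwise load moment = 618.8 N·m.
The cable tension T acts at 1.86 m; only its component perpendicular to the beam, T sinθ, produces torque. sinθ = h/√(h²+d²) = 1.35/√(1.35²+1.86²) = 0.5874.
Στ = 0 ⇒ T × 1.86 × 0.5874 = 618.8 ⇒ T = 618.8 / 1.093 = 566 N.

T ≈ 566 N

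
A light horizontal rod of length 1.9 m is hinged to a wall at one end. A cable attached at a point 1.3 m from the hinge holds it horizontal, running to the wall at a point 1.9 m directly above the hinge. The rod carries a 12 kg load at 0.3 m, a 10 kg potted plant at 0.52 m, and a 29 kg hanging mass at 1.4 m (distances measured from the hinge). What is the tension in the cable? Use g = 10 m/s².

T ≈ 460 N

Take moments about the hinge.
Load: 12 × 10 = 120 N down at 0.3 m → arm 0.3 m, τ = 120 × 0.3 = 36 N·m clockwise.
Potted plant: 10 × 10 = 100 N down at 0.52 m → arm 0.52 m, τ = 100 × 0.52 = 52 N·m clockwise.
Hanging mass: 29 × 10 = 290 N down at 1.4 m → arm 1.4 m, τ = 290 × 1.4 = 406 N·m clockwise.
Total clockwise load moment = 494 N·m.
The cable tension T acts at 1.3 m; only its component perpendicular to the rod, T sinθ, produces torque. sinθ = h/√(h²+d²) = 1.9/√(1.9²+1.3²) = 0.8253.
Στ = 0 ⇒ T × 1.3 × 0.8253 = 494 ⇒ T = 494 / 1.073 = 460 N.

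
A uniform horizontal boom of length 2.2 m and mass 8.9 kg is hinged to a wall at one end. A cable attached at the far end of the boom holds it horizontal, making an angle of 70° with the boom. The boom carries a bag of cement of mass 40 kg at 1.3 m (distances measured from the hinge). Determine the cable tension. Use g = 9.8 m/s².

T ≈ 293 N

Sum moments about the hinge (the unknown hinge reaction has zero arm there).
Beam weight: 8.9 × 9.8 = 87.22 N down at 1.1 m → arm 1.1 m, τ = 87.22 × 1.1 = 95.94 N·m clockwise.
Bag of cement: 40 × 9.8 = 392 N down at 1.3 m → arm 1.3 m, τ = 392 × 1.3 = 509.6 N·m clockwise.
Total clockwise load moment = 605.5 N·m.
The cable tension T acts at 2.2 m; only its component perpendicular to the boom, T sinθ, produces torque. sin 70° = 0.9397.
Στ = 0 ⇒ T × 2.2 × 0.9397 = 605.5 ⇒ T = 605.5 / 2.067 = 293 N.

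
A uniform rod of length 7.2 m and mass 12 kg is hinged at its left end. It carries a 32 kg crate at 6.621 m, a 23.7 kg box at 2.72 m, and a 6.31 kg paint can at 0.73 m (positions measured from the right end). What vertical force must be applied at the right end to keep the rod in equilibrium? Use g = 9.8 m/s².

F ≈ 284 N

Take moments about the left end.
Beam weight: 12 × 9.8 = 117.6 N down at 3.6 m → arm 3.6 m, τ = 117.6 × 3.6 = 423.4 N·m clockwise.
Crate: 32 × 9.8 = 313.6 N down at 6.621 m → arm 0.579 m, τ = 313.6 × 0.579 = 181.6 N·m clockwise.
Box: 23.7 × 9.8 = 232.3 N down at 2.72 m → arm 4.48 m, τ = 232.3 × 4.48 = 1041 N·m clockwise.
Paint can: 6.31 × 9.8 = 61.84 N down at 0.73 m → arm 6.47 m, τ = 61.84 × 6.47 = 400.1 N·m clockwise.
Net moment of the loads = 2046 N·m clockwise.
The upward force F acts at the right end, arm 7.2 m, giving F × 7.2 counterclockwise.
For rotational equilibrium, F × 7.2 = 2046, so F = 2046 / 7.2 = 284 N.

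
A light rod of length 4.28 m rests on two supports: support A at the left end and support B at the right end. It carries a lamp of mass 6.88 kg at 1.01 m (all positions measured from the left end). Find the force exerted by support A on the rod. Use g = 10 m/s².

Take moments about support B.
Lamp: 6.88 × 10 = 68.8 N down at 1.01 m → arm 3.27 m, τ = 68.8 × 3.27 = 225 N·m counterclockwise.
Net load moment about support B = 225 N·m counterclockwise.
Reaction R at support A is upward at 0 m, arm 4.28 m → moment R × 4.28 clockwise.
For rotational equilibrium, R × 4.28 = 225, so R = 52.6 N.

R_A ≈ 52.6 N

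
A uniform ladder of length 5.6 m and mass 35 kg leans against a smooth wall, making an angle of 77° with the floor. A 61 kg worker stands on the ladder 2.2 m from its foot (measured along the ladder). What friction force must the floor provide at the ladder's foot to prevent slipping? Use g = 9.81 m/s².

About the foot of the ladder:
Ladder weight 35×9.81 = 343.4 N acts at 2.8 m along the ladder; its horizontal arm is 2.8·cos77° = 0.6299 m → τ = 216.3 N·m clockwise.
Worker: 61×9.81 = 598.4 N at 2.2 m → arm 0.4949 m → τ = 296.1 N·m clockwise.
Wall normal N acts horizontally at the top; its moment arm is the height L sinθ = 5.6·sin77° = 5.456 m, counterclockwise.
Balancing moments: N × 5.456 = 512.4, giving N = 93.9 N.
ΣFx = 0: friction at the foot balances the wall's push, so f = N_wall = 93.9 N.

f ≈ 93.9 N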